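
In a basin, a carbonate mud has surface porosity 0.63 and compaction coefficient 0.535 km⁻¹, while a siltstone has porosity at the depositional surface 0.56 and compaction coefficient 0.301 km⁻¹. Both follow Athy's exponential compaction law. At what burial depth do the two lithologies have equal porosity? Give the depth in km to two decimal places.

0.50 km

Set n₀ₐ e^(−kₐZ) = n₀ᵦ e^(−kᵦZ) ⇒ ln(n₀ₐ/n₀ᵦ) = (kₐ − kᵦ)·Z
Z = ln(0.63/0.56) / (0.535 − 0.301) = 0.1178 / 0.234 = 0.503 km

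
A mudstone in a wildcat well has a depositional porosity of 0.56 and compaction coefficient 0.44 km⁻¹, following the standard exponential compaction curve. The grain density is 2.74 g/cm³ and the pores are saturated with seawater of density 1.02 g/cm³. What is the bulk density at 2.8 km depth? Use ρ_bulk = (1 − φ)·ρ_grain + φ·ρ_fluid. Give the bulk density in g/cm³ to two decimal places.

Porosity at depth: n = 0.56·exp(−0.44×2.8) = 0.56×0.2917 = 0.1634
Bulk density: ρ_b = (1−n)ρ_g + n·ρ_f = 0.8366×2.74 + 0.1634×1.02
       = 2.292 + 0.167 = 2.459 g/cm³

2.46 g/cm³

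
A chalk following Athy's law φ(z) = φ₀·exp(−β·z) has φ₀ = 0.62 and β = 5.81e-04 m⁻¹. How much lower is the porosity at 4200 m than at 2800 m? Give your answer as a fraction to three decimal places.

0.068

Working in km (1 km = 1000 m; β in km⁻¹ = β in m⁻¹ × 1000):
φ(2.8) = 0.62·e^(−0.581×2.8) = 0.1219
φ(4.2) = 0.62·e^(−0.581×4.2) = 0.0540
Δφ = 0.1219 − 0.0540 = 0.0678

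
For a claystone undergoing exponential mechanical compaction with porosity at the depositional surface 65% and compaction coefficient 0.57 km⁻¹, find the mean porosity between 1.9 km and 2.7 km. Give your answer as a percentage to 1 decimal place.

17.7%

⟨n⟩ = (1/(d₂−d₁)) ∫ n₀ e^(−kd) dd = n₀·(e^(−k·d₁) − e^(−k·d₂)) / (k·(d₂−d₁))
e^(−0.57×1.9) = 0.3386; e^(−0.57×2.7) = 0.2146
⟨n⟩ = 0.65 × (0.3386 − 0.2146) / (0.57 × 0.8) = 0.65 × 0.2719 = 0.1767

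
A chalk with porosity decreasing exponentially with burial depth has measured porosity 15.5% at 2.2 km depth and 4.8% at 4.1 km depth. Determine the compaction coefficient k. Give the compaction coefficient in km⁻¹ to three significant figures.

0.617 km⁻¹

Athy: n(Z) = n₀ e^(−kZ) ⇒ n₁/n₂ = e^{k(Z₂−Z₁)} ⇒ k = ln(n₁/n₂)/(Z₂−Z₁)
k = ln(0.155/0.048) / (4.1 − 2.2) = ln(3.229) / 1.9 = 1.1722 / 1.9 = 0.617 km⁻¹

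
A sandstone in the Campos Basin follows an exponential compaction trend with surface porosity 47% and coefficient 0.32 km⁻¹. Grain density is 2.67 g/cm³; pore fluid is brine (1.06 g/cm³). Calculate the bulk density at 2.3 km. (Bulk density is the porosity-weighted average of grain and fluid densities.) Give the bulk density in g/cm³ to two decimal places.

2.31 g/cm³

Porosity at depth: n = 0.47·exp(−0.32×2.3) = 0.47×0.4790 = 0.2251
Bulk density: ρ_b = (1−n)ρ_g + n·ρ_f = 0.7749×2.67 + 0.2251×1.06
       = 2.069 + 0.239 = 2.308 g/cm³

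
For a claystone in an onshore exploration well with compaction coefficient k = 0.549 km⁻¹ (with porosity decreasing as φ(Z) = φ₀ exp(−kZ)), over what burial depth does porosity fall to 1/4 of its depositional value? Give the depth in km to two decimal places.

φ/φ₀ = 1/4 ⇒ exp(−k·Z) = 1/4 ⇒ Z = ln(4) / k
Z = 1.3863 / 0.549 = 2.525 km

2.53 km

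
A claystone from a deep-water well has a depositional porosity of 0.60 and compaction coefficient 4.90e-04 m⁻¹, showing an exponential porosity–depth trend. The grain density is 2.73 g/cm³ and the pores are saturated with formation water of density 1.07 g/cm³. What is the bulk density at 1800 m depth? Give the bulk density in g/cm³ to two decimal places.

Working in km (1 km = 1000 m; k in km⁻¹ = k in m⁻¹ × 1000):
Porosity at depth: phi = 0.6·exp(−0.49×1.8) = 0.6×0.4140 = 0.2484
Bulk density: ρ_b = (1−phi)ρ_g + phi·ρ_f = 0.7516×2.73 + 0.2484×1.07
       = 2.052 + 0.266 = 2.318 g/cm³

2.32 g/cm³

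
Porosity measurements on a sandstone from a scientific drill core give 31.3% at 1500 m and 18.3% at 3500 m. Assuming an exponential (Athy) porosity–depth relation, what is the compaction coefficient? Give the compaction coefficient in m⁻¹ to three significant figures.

Working in km (1 km = 1000 m; k in km⁻¹ = k in m⁻¹ × 1000):
Athy: n(Z) = n₀ e^(−kZ) ⇒ n₁/n₂ = e^{k(Z₂−Z₁)} ⇒ k = ln(n₁/n₂)/(Z₂−Z₁)
k = ln(0.313/0.183) / (3.5 − 1.5) = ln(1.71) / 2 = 0.5367 / 2 = 0.2684 km⁻¹

0.000268 m⁻¹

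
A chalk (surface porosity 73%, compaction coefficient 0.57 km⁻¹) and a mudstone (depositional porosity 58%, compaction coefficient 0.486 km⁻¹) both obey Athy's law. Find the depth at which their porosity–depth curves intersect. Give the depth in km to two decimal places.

Set φ₀ₐ e^(−kₐz) = φ₀ᵦ e^(−kᵦz) ⇒ ln(φ₀ₐ/φ₀ᵦ) = (kₐ − kᵦ)·z
z = ln(0.73/0.58) / (0.57 − 0.486) = 0.2300 / 0.084 = 2.738 km

2.74 km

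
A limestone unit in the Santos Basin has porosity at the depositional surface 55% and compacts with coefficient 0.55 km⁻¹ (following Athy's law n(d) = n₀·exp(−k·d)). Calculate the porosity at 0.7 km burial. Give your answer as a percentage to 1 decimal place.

37.4%

n = n₀·exp(−k·d) = 0.55 × exp(−0.55 × 0.7) = 0.55 × exp(−0.385)
  = 0.55 × 0.6805 = 0.3742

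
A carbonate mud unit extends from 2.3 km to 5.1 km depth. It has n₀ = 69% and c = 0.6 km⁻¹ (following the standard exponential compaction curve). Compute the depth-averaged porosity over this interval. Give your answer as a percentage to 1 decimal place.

⟨n⟩ = (1/(d₂−d₁)) ∫ n₀ e^(−cd) dd = n₀·(e^(−c·d₁) − e^(−c·d₂)) / (c·(d₂−d₁))
e^(−0.6×2.3) = 0.2516; e^(−0.6×5.1) = 0.0469
⟨n⟩ = 0.69 × (0.2516 − 0.0469) / (0.6 × 2.8) = 0.69 × 0.1218 = 0.0841

8.4%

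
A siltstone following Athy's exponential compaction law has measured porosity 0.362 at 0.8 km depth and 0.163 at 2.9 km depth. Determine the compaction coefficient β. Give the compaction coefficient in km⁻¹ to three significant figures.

0.380 km⁻¹

Athy: n(Z) = n₀ e^(−βZ) ⇒ n₁/n₂ = e^{β(Z₂−Z₁)} ⇒ β = ln(n₁/n₂)/(Z₂−Z₁)
β = ln(0.362/0.163) / (2.9 − 0.8) = ln(2.221) / 2.1 = 0.7979 / 2.1 = 0.3799 km⁻¹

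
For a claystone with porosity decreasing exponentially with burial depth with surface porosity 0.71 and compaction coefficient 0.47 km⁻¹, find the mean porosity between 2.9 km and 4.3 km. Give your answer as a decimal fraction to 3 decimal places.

0.133

⟨n⟩ = (1/(Z₂−Z₁)) ∫ n₀ e^(−βZ) dZ = n₀·(e^(−β·Z₁) − e^(−β·Z₂)) / (β·(Z₂−Z₁))
e^(−0.47×2.9) = 0.2559; e^(−0.47×4.3) = 0.1325
⟨n⟩ = 0.71 × (0.2559 − 0.1325) / (0.47 × 1.4) = 0.71 × 0.1875 = 0.1331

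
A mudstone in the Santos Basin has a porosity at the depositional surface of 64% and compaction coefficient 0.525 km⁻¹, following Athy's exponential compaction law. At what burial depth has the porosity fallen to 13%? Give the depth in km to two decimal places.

3.04 km

Invert Athy's law: d = ln(φ₀/φ) / c
d = ln(0.64/0.13) / 0.525 = ln(4.923) / 0.525 = 1.5939 / 0.525 = 3.036 km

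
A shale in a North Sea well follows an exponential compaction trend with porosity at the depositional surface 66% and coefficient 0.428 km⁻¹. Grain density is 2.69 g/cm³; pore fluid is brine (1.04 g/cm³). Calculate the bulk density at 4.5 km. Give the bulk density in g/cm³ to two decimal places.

Porosity at depth: φ = 0.66·exp(−0.428×4.5) = 0.66×0.1457 = 0.0962
Bulk density: ρ_b = (1−φ)ρ_g + φ·ρ_f = 0.9038×2.69 + 0.0962×1.04
       = 2.431 + 0.100 = 2.531 g/cm³

2.53 g/cm³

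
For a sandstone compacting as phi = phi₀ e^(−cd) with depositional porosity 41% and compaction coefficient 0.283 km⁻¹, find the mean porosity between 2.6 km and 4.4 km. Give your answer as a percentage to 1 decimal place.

15.4%

⟨phi⟩ = (1/(d₂−d₁)) ∫ phi₀ e^(−cd) dd = phi₀·(e^(−c·d₁) − e^(−c·d₂)) / (c·(d₂−d₁))
e^(−0.283×2.6) = 0.4791; e^(−0.283×4.4) = 0.2879
⟨phi⟩ = 0.41 × (0.4791 − 0.2879) / (0.283 × 1.8) = 0.41 × 0.3754 = 0.1539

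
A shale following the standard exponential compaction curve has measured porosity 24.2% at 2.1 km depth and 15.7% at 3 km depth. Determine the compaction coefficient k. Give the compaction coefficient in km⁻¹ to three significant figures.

Athy: phi(d) = phi₀ e^(−kd) ⇒ phi₁/phi₂ = e^{k(d₂−d₁)} ⇒ k = ln(phi₁/phi₂)/(d₂−d₁)
k = ln(0.242/0.157) / (3 − 2.1) = ln(1.541) / 0.9 = 0.4327 / 0.9 = 0.4808 km⁻¹

0.481 km⁻¹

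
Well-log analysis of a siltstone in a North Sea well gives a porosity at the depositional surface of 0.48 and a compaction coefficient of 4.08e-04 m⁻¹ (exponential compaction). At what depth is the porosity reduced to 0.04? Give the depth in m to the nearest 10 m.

Working in km (1 km = 1000 m; k in km⁻¹ = k in m⁻¹ × 1000):
Invert Athy's law: d = ln(n₀/n) / k
d = ln(0.48/0.04) / 0.408 = ln(12) / 0.408 = 2.4849 / 0.408 = 6.090 km

6090 m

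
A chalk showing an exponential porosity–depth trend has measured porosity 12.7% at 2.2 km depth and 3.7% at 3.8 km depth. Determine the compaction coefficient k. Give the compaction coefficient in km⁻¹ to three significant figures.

Athy: n(d) = n₀ e^(−kd) ⇒ n₁/n₂ = e^{k(d₂−d₁)} ⇒ k = ln(n₁/n₂)/(d₂−d₁)
k = ln(0.127/0.037) / (3.8 − 2.2) = ln(3.432) / 1.6 = 1.2333 / 1.6 = 0.7708 km⁻¹

0.771 km⁻¹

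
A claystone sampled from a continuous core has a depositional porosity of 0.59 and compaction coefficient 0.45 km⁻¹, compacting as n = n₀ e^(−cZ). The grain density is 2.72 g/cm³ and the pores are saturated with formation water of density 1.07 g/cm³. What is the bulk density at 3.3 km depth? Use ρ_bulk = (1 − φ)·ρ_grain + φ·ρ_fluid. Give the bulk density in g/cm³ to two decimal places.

2.50 g/cm³

Porosity at depth: n = 0.59·exp(−0.45×3.3) = 0.59×0.2265 = 0.1336
Bulk density: ρ_b = (1−n)ρ_g + n·ρ_f = 0.8664×2.72 + 0.1336×1.07
       = 2.357 + 0.143 = 2.499 g/cm³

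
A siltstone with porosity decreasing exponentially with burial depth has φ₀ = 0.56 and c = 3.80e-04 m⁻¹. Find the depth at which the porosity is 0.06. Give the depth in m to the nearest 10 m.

5880 m

Working in km (1 km = 1000 m; c in km⁻¹ = c in m⁻¹ × 1000):
Invert Athy's law: z = ln(φ₀/φ) / c
z = ln(0.56/0.06) / 0.38 = ln(9.333) / 0.38 = 2.2336 / 0.38 = 5.878 km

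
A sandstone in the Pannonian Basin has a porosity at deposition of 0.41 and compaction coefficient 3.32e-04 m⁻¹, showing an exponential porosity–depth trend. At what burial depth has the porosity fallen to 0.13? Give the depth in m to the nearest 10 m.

Working in km (1 km = 1000 m; c in km⁻¹ = c in m⁻¹ × 1000):
Invert Athy's law: Z = ln(φ₀/φ) / c
Z = ln(0.41/0.13) / 0.332 = ln(3.154) / 0.332 = 1.1486 / 0.332 = 3.460 km

3460 m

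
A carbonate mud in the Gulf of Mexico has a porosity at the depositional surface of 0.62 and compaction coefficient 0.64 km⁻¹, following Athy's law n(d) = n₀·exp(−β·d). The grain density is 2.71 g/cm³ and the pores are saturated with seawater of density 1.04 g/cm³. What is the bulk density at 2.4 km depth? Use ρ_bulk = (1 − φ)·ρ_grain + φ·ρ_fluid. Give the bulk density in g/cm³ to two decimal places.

Porosity at depth: n = 0.62·exp(−0.64×2.4) = 0.62×0.2152 = 0.1334
Bulk density: ρ_b = (1−n)ρ_g + n·ρ_f = 0.8666×2.71 + 0.1334×1.04
       = 2.348 + 0.139 = 2.487 g/cm³

2.49 g/cm³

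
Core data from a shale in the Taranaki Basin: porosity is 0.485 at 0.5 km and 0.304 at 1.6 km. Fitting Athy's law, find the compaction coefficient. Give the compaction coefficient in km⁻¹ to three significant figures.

0.425 km⁻¹

Athy: phi(Z) = phi₀ e^(−cZ) ⇒ phi₁/phi₂ = e^{c(Z₂−Z₁)} ⇒ c = ln(phi₁/phi₂)/(Z₂−Z₁)
c = ln(0.485/0.304) / (1.6 − 0.5) = ln(1.595) / 1.1 = 0.4671 / 1.1 = 0.4247 km⁻¹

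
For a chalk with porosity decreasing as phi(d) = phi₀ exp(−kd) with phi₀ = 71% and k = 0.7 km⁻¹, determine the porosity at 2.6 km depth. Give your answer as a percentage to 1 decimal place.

11.5%

phi = phi₀·exp(−k·d) = 0.71 × exp(−0.7 × 2.6) = 0.71 × exp(−1.82)
  = 0.71 × 0.1620 = 0.1150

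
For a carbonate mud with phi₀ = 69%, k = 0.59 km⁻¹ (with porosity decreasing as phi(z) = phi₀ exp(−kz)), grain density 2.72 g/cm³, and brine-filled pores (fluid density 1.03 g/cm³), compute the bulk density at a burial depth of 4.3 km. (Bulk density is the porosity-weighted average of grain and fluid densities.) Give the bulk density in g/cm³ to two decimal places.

2.63 g/cm³

Porosity at depth: phi = 0.69·exp(−0.59×4.3) = 0.69×0.0791 = 0.0546
Bulk density: ρ_b = (1−phi)ρ_g + phi·ρ_f = 0.9454×2.72 + 0.0546×1.03
       = 2.572 + 0.056 = 2.628 g/cm³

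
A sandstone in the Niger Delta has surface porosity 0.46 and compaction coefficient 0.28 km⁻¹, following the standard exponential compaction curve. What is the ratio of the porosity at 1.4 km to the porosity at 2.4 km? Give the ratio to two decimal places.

1.32

phi(Z₁)/phi(Z₂) = e^(−β·Z₁)/e^(−β·Z₂) = e^{β(Z₂−Z₁)}
= exp(0.28 × 1) = exp(0.28) = 1.3231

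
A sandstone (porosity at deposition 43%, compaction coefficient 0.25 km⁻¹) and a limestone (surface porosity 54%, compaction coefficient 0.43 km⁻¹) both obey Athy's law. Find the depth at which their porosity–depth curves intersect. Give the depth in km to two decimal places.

Set phi₀ₐ e^(−cₐz) = phi₀ᵦ e^(−cᵦz) ⇒ ln(phi₀ₐ/phi₀ᵦ) = (cₐ − cᵦ)·z
z = ln(0.43/0.54) / (0.25 − 0.43) = -0.2278 / -0.18 = 1.265 km

1.27 km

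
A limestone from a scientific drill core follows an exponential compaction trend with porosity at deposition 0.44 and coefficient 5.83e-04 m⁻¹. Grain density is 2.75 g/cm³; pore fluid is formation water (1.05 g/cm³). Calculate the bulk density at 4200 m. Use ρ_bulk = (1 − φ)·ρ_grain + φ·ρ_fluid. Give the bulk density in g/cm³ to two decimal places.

2.69 g/cm³

Working in km (1 km = 1000 m; β in km⁻¹ = β in m⁻¹ × 1000):
Porosity at depth: n = 0.44·exp(−0.583×4.2) = 0.44×0.0864 = 0.0380
Bulk density: ρ_b = (1−n)ρ_g + n·ρ_f = 0.9620×2.75 + 0.0380×1.05
       = 2.645 + 0.040 = 2.685 g/cm³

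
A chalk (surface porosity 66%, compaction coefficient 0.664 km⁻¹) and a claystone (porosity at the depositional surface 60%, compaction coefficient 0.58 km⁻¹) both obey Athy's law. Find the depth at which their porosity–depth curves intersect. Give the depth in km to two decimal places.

Set n₀ₐ e^(−cₐd) = n₀ᵦ e^(−cᵦd) ⇒ ln(n₀ₐ/n₀ᵦ) = (cₐ − cᵦ)·d
d = ln(0.66/0.6) / (0.664 − 0.58) = 0.0953 / 0.084 = 1.135 km

1.13 km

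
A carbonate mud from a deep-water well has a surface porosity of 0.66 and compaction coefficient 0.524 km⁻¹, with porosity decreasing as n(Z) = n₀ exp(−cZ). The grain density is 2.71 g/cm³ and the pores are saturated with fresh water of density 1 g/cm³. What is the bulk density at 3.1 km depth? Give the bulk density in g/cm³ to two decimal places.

2.49 g/cm³

Porosity at depth: n = 0.66·exp(−0.524×3.1) = 0.66×0.1970 = 0.1300
Bulk density: ρ_b = (1−n)ρ_g + n·ρ_f = 0.8700×2.71 + 0.1300×1
       = 2.358 + 0.130 = 2.488 g/cm³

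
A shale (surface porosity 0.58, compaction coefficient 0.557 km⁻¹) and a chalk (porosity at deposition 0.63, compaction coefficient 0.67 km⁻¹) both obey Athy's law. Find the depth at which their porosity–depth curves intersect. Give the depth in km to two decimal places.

Set φ₀ₐ e^(−cₐz) = φ₀ᵦ e^(−cᵦz) ⇒ ln(φ₀ₐ/φ₀ᵦ) = (cₐ − cᵦ)·z
z = ln(0.58/0.63) / (0.557 − 0.67) = -0.0827 / -0.113 = 0.732 km

0.73 km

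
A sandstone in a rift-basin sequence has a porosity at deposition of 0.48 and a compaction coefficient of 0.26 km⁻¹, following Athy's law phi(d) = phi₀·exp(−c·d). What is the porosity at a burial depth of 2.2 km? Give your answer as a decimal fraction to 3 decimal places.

0.271

phi = phi₀·exp(−c·d) = 0.48 × exp(−0.26 × 2.2) = 0.48 × exp(−0.572)
  = 0.48 × 0.5644 = 0.2709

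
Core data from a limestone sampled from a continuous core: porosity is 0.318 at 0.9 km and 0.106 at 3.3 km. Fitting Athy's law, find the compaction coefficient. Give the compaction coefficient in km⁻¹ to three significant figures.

Athy: n(d) = n₀ e^(−kd) ⇒ n₁/n₂ = e^{k(d₂−d₁)} ⇒ k = ln(n₁/n₂)/(d₂−d₁)
k = ln(0.318/0.106) / (3.3 − 0.9) = ln(3) / 2.4 = 1.0986 / 2.4 = 0.4578 km⁻¹

0.458 km⁻¹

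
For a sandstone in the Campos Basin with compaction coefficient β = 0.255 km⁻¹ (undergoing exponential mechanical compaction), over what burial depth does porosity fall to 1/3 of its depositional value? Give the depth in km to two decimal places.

4.31 km

φ/φ₀ = 1/3 ⇒ exp(−β·z) = 1/3 ⇒ z = ln(3) / β
z = 1.0986 / 0.255 = 4.308 km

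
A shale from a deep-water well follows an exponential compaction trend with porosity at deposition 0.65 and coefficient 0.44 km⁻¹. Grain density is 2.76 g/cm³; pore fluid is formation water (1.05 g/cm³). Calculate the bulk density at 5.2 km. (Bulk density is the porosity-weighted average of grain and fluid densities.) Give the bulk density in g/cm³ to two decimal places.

2.65 g/cm³

Porosity at depth: φ = 0.65·exp(−0.44×5.2) = 0.65×0.1015 = 0.0660
Bulk density: ρ_b = (1−φ)ρ_g + φ·ρ_f = 0.9340×2.76 + 0.0660×1.05
       = 2.578 + 0.069 = 2.647 g/cm³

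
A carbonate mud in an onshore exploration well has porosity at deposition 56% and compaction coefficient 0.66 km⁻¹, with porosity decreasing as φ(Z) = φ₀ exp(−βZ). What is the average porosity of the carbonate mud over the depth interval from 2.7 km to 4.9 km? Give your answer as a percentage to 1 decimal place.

⟨φ⟩ = (1/(Z₂−Z₁)) ∫ φ₀ e^(−βZ) dZ = φ₀·(e^(−β·Z₁) − e^(−β·Z₂)) / (β·(Z₂−Z₁))
e^(−0.66×2.7) = 0.1683; e^(−0.66×4.9) = 0.0394
⟨φ⟩ = 0.56 × (0.1683 − 0.0394) / (0.66 × 2.2) = 0.56 × 0.0888 = 0.0497

5.0%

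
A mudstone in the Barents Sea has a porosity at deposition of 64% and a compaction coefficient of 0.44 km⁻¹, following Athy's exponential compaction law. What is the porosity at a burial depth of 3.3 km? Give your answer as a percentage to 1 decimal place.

15.0%

n = n₀·exp(−c·z) = 0.64 × exp(−0.44 × 3.3) = 0.64 × exp(−1.452)
  = 0.64 × 0.2341 = 0.1498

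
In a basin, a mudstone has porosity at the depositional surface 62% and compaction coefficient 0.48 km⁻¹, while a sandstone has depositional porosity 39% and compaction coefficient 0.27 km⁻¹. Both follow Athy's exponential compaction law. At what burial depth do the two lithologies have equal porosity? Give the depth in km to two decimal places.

2.21 km

Set n₀ₐ e^(−βₐZ) = n₀ᵦ e^(−βᵦZ) ⇒ ln(n₀ₐ/n₀ᵦ) = (βₐ − βᵦ)·Z
Z = ln(0.62/0.39) / (0.48 − 0.27) = 0.4636 / 0.21 = 2.207 km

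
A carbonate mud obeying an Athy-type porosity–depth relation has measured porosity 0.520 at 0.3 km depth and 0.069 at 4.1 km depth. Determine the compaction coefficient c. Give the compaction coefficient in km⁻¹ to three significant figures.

0.532 km⁻¹

Athy: phi(d) = phi₀ e^(−cd) ⇒ phi₁/phi₂ = e^{c(d₂−d₁)} ⇒ c = ln(phi₁/phi₂)/(d₂−d₁)
c = ln(0.52/0.069) / (4.1 − 0.3) = ln(7.536) / 3.8 = 2.0197 / 3.8 = 0.5315 km⁻¹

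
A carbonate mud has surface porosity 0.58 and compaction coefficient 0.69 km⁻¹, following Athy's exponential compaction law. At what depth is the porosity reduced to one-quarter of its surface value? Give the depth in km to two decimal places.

phi/phi₀ = 1/4 ⇒ exp(−k·d) = 1/4 ⇒ d = ln(4) / k
d = 1.3863 / 0.69 = 2.009 km

2.01 km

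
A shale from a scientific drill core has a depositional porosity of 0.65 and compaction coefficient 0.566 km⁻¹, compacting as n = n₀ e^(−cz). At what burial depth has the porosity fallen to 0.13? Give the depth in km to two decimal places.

2.84 km

Invert Athy's law: z = ln(n₀/n) / c
z = ln(0.65/0.13) / 0.566 = ln(5) / 0.566 = 1.6094 / 0.566 = 2.844 km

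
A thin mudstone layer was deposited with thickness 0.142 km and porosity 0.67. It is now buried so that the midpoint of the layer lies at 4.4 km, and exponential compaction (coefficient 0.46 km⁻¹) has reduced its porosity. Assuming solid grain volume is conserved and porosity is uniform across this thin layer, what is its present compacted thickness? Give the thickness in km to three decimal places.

Porosity at 4.4 km: φ = 0.67·exp(−0.46×4.4) = 0.0885
Solid-volume conservation: h(1−φ) = h₀(1−φ₀) ⇒ h = h₀·(1−φ₀)/(1−φ)
h = 0.142 × (1 − 0.67)/(1 − 0.0885) = 0.142 × 0.3621 = 0.0514 km

0.051 km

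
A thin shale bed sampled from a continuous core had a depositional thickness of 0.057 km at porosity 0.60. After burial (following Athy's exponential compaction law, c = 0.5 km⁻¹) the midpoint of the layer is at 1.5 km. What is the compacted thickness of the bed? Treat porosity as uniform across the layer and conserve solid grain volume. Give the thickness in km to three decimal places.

Porosity at 1.5 km: n = 0.6·exp(−0.5×1.5) = 0.2834
Solid-volume conservation: h(1−n) = h₀(1−n₀) ⇒ h = h₀·(1−n₀)/(1−n)
h = 0.057 × (1 − 0.6)/(1 − 0.2834) = 0.057 × 0.5582 = 0.0318 km

0.032 km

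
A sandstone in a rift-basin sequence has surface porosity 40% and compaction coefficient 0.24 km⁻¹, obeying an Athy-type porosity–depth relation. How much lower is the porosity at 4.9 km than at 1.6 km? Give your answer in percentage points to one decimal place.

14.9 percentage points

φ(1.6) = 0.4·e^(−0.24×1.6) = 0.2725
φ(4.9) = 0.4·e^(−0.24×4.9) = 0.1234
Δφ = 0.2725 − 0.1234 = 0.1490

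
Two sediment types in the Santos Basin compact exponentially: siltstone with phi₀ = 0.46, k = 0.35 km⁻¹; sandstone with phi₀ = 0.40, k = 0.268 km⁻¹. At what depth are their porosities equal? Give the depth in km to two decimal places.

1.70 km

Set phi₀ₐ e^(−kₐz) = phi₀ᵦ e^(−kᵦz) ⇒ ln(phi₀ₐ/phi₀ᵦ) = (kₐ − kᵦ)·z
z = ln(0.46/0.4) / (0.35 − 0.268) = 0.1398 / 0.082 = 1.704 km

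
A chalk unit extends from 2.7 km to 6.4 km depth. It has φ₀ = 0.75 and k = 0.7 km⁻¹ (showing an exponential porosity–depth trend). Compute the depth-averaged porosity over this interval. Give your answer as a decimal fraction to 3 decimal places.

0.040

⟨φ⟩ = (1/(z₂−z₁)) ∫ φ₀ e^(−kz) dz = φ₀·(e^(−k·z₁) − e^(−k·z₂)) / (k·(z₂−z₁))
e^(−0.7×2.7) = 0.1511; e^(−0.7×6.4) = 0.0113
⟨φ⟩ = 0.75 × (0.1511 − 0.0113) / (0.7 × 3.7) = 0.75 × 0.0540 = 0.0405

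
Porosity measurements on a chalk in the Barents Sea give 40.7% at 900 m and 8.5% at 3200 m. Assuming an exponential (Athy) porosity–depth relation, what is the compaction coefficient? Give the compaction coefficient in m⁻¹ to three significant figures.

0.000681 m⁻¹

Working in km (1 km = 1000 m; k in km⁻¹ = k in m⁻¹ × 1000):
Athy: phi(Z) = phi₀ e^(−kZ) ⇒ phi₁/phi₂ = e^{k(Z₂−Z₁)} ⇒ k = ln(phi₁/phi₂)/(Z₂−Z₁)
k = ln(0.407/0.085) / (3.2 − 0.9) = ln(4.788) / 2.3 = 1.5662 / 2.3 = 0.6809 km⁻¹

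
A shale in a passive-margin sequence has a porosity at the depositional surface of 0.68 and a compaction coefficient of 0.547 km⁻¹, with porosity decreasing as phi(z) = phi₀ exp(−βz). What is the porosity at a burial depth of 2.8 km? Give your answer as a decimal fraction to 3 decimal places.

0.147

phi = phi₀·exp(−β·z) = 0.68 × exp(−0.547 × 2.8) = 0.68 × exp(−1.532)
  = 0.68 × 0.2162 = 0.1470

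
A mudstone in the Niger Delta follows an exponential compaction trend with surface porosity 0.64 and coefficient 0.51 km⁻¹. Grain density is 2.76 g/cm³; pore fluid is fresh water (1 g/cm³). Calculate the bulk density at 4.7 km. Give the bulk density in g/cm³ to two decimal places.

Porosity at depth: n = 0.64·exp(−0.51×4.7) = 0.64×0.0910 = 0.0582
Bulk density: ρ_b = (1−n)ρ_g + n·ρ_f = 0.9418×2.76 + 0.0582×1
       = 2.599 + 0.058 = 2.658 g/cm³

2.66 g/cm³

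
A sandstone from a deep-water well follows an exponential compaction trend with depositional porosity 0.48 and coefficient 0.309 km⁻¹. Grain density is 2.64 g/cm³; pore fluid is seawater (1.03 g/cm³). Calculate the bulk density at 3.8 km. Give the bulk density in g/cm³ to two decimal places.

2.40 g/cm³

Porosity at depth: φ = 0.48·exp(−0.309×3.8) = 0.48×0.3091 = 0.1484
Bulk density: ρ_b = (1−φ)ρ_g + φ·ρ_f = 0.8516×2.64 + 0.1484×1.03
       = 2.248 + 0.153 = 2.401 g/cm³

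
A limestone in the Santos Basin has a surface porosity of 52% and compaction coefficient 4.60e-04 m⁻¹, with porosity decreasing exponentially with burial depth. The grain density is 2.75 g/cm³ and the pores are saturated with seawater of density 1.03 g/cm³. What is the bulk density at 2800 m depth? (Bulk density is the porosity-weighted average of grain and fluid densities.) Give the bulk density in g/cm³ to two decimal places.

Working in km (1 km = 1000 m; k in km⁻¹ = k in m⁻¹ × 1000):
Porosity at depth: φ = 0.52·exp(−0.46×2.8) = 0.52×0.2758 = 0.1434
Bulk density: ρ_b = (1−φ)ρ_g + φ·ρ_f = 0.8566×2.75 + 0.1434×1.03
       = 2.356 + 0.148 = 2.503 g/cm³

2.50 g/cm³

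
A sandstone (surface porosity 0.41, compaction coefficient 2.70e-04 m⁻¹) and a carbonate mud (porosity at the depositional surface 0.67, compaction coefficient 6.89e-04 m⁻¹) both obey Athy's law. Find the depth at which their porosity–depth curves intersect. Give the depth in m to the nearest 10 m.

Working in km (1 km = 1000 m; k in km⁻¹ = k in m⁻¹ × 1000):
Set φ₀ₐ e^(−kₐd) = φ₀ᵦ e^(−kᵦd) ⇒ ln(φ₀ₐ/φ₀ᵦ) = (kₐ − kᵦ)·d
d = ln(0.41/0.67) / (0.27 − 0.689) = -0.4911 / -0.419 = 1.172 km

1170 m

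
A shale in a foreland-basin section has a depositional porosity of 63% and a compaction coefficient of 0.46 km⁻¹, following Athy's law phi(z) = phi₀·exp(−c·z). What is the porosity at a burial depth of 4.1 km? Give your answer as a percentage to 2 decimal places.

phi = phi₀·exp(−c·z) = 0.63 × exp(−0.46 × 4.1) = 0.63 × exp(−1.886)
  = 0.63 × 0.1517 = 0.0956

9.56%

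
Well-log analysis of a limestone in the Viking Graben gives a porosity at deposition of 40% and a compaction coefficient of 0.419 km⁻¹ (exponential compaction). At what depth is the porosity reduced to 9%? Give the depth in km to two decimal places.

3.56 km

Invert Athy's law: d = ln(n₀/n) / β
d = ln(0.4/0.09) / 0.419 = ln(4.444) / 0.419 = 1.4917 / 0.419 = 3.560 km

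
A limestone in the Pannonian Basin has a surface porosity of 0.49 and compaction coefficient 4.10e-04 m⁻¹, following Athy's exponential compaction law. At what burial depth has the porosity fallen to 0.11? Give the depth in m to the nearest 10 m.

Working in km (1 km = 1000 m; c in km⁻¹ = c in m⁻¹ × 1000):
Invert Athy's law: d = ln(phi₀/phi) / c
d = ln(0.49/0.11) / 0.41 = ln(4.455) / 0.41 = 1.4939 / 0.41 = 3.644 km

3640 m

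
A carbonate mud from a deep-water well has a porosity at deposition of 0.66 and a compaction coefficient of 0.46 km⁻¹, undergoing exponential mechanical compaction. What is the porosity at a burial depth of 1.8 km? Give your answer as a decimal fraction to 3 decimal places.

0.288

φ = φ₀·exp(−c·z) = 0.66 × exp(−0.46 × 1.8) = 0.66 × exp(−0.828)
  = 0.66 × 0.4369 = 0.2884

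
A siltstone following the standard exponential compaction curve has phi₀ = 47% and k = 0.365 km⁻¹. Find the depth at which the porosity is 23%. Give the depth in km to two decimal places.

1.96 km

Invert Athy's law: Z = ln(phi₀/phi) / k
Z = ln(0.47/0.23) / 0.365 = ln(2.043) / 0.365 = 0.7147 / 0.365 = 1.958 km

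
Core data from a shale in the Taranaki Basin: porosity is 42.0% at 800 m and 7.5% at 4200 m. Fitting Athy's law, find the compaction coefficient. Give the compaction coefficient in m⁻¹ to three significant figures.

0.000507 m⁻¹

Working in km (1 km = 1000 m; c in km⁻¹ = c in m⁻¹ × 1000):
Athy: phi(Z) = phi₀ e^(−cZ) ⇒ phi₁/phi₂ = e^{c(Z₂−Z₁)} ⇒ c = ln(phi₁/phi₂)/(Z₂−Z₁)
c = ln(0.42/0.075) / (4.2 − 0.8) = ln(5.6) / 3.4 = 1.7228 / 3.4 = 0.5067 km⁻¹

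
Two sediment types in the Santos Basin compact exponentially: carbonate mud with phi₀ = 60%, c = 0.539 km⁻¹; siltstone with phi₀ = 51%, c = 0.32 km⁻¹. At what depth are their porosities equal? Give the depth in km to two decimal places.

0.74 km

Set phi₀ₐ e^(−cₐz) = phi₀ᵦ e^(−cᵦz) ⇒ ln(phi₀ₐ/phi₀ᵦ) = (cₐ − cᵦ)·z
z = ln(0.6/0.51) / (0.539 − 0.32) = 0.1625 / 0.219 = 0.742 km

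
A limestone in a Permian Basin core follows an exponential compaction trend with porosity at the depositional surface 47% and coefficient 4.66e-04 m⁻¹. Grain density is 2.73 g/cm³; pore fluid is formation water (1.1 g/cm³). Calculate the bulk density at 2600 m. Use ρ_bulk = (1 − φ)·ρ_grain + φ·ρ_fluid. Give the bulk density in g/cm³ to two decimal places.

Working in km (1 km = 1000 m; β in km⁻¹ = β in m⁻¹ × 1000):
Porosity at depth: n = 0.47·exp(−0.466×2.6) = 0.47×0.2977 = 0.1399
Bulk density: ρ_b = (1−n)ρ_g + n·ρ_f = 0.8601×2.73 + 0.1399×1.1
       = 2.348 + 0.154 = 2.502 g/cm³

2.50 g/cm³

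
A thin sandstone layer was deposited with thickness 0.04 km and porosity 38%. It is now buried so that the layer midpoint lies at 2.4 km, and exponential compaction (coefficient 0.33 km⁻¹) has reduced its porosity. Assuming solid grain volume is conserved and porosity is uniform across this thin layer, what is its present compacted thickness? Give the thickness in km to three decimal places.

Porosity at 2.4 km: φ = 0.38·exp(−0.33×2.4) = 0.1721
Solid-volume conservation: h(1−φ) = h₀(1−φ₀) ⇒ h = h₀·(1−φ₀)/(1−φ)
h = 0.04 × (1 − 0.38)/(1 − 0.1721) = 0.04 × 0.7489 = 0.0300 km

0.030 km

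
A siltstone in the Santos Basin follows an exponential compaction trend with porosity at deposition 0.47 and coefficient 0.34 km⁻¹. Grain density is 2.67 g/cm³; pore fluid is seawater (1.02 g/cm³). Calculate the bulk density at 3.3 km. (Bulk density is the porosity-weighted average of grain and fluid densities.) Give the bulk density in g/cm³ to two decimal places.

Porosity at depth: φ = 0.47·exp(−0.34×3.3) = 0.47×0.3256 = 0.1530
Bulk density: ρ_b = (1−φ)ρ_g + φ·ρ_f = 0.8470×2.67 + 0.1530×1.02
       = 2.261 + 0.156 = 2.417 g/cm³

2.42 g/cm³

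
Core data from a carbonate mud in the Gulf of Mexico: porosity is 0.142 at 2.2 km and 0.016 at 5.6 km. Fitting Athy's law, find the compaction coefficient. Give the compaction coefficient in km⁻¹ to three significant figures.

Athy: phi(Z) = phi₀ e^(−kZ) ⇒ phi₁/phi₂ = e^{k(Z₂−Z₁)} ⇒ k = ln(phi₁/phi₂)/(Z₂−Z₁)
k = ln(0.142/0.016) / (5.6 − 2.2) = ln(8.875) / 3.4 = 2.1832 / 3.4 = 0.6421 km⁻¹

0.642 km⁻¹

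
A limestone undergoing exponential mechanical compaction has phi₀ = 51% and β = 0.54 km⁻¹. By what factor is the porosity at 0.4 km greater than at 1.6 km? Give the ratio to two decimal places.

1.91

phi(Z₁)/phi(Z₂) = e^(−β·Z₁)/e^(−β·Z₂) = e^{β(Z₂−Z₁)}
= exp(0.54 × 1.2) = exp(0.648) = 1.9117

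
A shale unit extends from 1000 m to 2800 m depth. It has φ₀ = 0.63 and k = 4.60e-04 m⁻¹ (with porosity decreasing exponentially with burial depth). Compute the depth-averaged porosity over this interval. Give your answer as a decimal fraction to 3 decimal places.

Working in km (1 km = 1000 m; k in km⁻¹ = k in m⁻¹ × 1000):
⟨φ⟩ = (1/(z₂−z₁)) ∫ φ₀ e^(−kz) dz = φ₀·(e^(−k·z₁) − e^(−k·z₂)) / (k·(z₂−z₁))
e^(−0.46×1) = 0.6313; e^(−0.46×2.8) = 0.2758
⟨φ⟩ = 0.63 × (0.6313 − 0.2758) / (0.46 × 1.8) = 0.63 × 0.4293 = 0.2705

0.270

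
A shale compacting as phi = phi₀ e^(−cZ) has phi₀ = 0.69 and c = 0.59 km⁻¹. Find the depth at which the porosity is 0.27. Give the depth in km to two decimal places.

Invert Athy's law: Z = ln(phi₀/phi) / c
Z = ln(0.69/0.27) / 0.59 = ln(2.556) / 0.59 = 0.9383 / 0.59 = 1.590 km

1.59 km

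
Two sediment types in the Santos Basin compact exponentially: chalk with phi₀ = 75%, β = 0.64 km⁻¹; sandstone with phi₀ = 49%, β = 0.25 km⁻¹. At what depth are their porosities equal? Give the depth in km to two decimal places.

1.09 km

Set phi₀ₐ e^(−βₐZ) = phi₀ᵦ e^(−βᵦZ) ⇒ ln(phi₀ₐ/phi₀ᵦ) = (βₐ − βᵦ)·Z
Z = ln(0.75/0.49) / (0.64 − 0.25) = 0.4257 / 0.39 = 1.091 km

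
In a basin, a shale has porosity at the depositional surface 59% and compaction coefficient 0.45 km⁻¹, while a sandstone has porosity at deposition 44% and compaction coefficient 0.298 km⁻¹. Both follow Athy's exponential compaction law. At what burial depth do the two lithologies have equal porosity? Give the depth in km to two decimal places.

Set phi₀ₐ e^(−cₐz) = phi₀ᵦ e^(−cᵦz) ⇒ ln(phi₀ₐ/phi₀ᵦ) = (cₐ − cᵦ)·z
z = ln(0.59/0.44) / (0.45 − 0.298) = 0.2933 / 0.152 = 1.930 km

1.93 km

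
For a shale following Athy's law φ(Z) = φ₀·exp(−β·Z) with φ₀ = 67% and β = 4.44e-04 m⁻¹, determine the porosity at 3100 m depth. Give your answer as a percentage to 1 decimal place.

Working in km (1 km = 1000 m; β in km⁻¹ = β in m⁻¹ × 1000):
φ = φ₀·exp(−β·Z) = 0.67 × exp(−0.444 × 3.1) = 0.67 × exp(−1.376)
  = 0.67 × 0.2525 = 0.1692

16.9%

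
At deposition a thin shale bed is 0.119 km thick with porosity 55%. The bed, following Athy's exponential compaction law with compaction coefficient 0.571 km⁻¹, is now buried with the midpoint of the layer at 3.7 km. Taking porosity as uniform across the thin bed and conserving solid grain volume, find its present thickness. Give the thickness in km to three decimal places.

0.057 km

Porosity at 3.7 km: φ = 0.55·exp(−0.571×3.7) = 0.0665
Solid-volume conservation: h(1−φ) = h₀(1−φ₀) ⇒ h = h₀·(1−φ₀)/(1−φ)
h = 0.119 × (1 − 0.55)/(1 − 0.0665) = 0.119 × 0.4821 = 0.0574 km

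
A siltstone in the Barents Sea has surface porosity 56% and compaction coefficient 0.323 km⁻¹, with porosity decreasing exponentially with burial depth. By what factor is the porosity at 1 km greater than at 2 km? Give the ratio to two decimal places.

1.38

phi(z₁)/phi(z₂) = e^(−β·z₁)/e^(−β·z₂) = e^{β(z₂−z₁)}
= exp(0.323 × 1) = exp(0.323) = 1.3813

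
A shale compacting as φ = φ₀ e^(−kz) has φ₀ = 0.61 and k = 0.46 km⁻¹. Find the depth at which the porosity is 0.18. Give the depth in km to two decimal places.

2.65 km

Invert Athy's law: z = ln(φ₀/φ) / k
z = ln(0.61/0.18) / 0.46 = ln(3.389) / 0.46 = 1.2205 / 0.46 = 2.653 km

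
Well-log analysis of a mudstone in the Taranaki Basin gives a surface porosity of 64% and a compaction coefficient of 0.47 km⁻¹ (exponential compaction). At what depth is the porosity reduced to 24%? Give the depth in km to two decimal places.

2.09 km

Invert Athy's law: z = ln(n₀/n) / c
z = ln(0.64/0.24) / 0.47 = ln(2.667) / 0.47 = 0.9808 / 0.47 = 2.087 km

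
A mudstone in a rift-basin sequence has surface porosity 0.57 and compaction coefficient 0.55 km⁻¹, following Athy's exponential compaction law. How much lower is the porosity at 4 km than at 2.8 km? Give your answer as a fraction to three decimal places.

0.059

n(2.8) = 0.57·e^(−0.55×2.8) = 0.1222
n(4) = 0.57·e^(−0.55×4) = 0.0632
Δn = 0.1222 − 0.0632 = 0.0590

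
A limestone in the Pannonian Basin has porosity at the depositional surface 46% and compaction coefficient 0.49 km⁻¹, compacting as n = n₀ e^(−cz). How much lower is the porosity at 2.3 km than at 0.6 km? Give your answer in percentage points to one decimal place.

n(0.6) = 0.46·e^(−0.49×0.6) = 0.3428
n(2.3) = 0.46·e^(−0.49×2.3) = 0.1490
Δn = 0.3428 − 0.1490 = 0.1938

19.4 percentage points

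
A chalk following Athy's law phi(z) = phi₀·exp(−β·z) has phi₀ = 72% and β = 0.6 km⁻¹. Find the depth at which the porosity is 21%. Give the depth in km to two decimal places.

Invert Athy's law: z = ln(phi₀/phi) / β
z = ln(0.72/0.21) / 0.6 = ln(3.429) / 0.6 = 1.2321 / 0.6 = 2.054 km

2.05 km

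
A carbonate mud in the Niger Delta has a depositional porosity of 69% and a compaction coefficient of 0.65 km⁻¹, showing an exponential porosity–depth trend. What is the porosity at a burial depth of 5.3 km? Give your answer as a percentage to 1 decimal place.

2.2%

n = n₀·exp(−β·Z) = 0.69 × exp(−0.65 × 5.3) = 0.69 × exp(−3.445)
  = 0.69 × 0.0319 = 0.0220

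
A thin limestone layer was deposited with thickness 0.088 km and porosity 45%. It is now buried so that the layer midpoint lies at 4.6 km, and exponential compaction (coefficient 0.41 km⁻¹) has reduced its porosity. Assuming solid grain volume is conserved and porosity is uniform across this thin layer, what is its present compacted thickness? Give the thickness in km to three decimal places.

0.052 km

Porosity at 4.6 km: phi = 0.45·exp(−0.41×4.6) = 0.0683
Solid-volume conservation: h(1−phi) = h₀(1−phi₀) ⇒ h = h₀·(1−phi₀)/(1−phi)
h = 0.088 × (1 − 0.45)/(1 − 0.0683) = 0.088 × 0.5903 = 0.0519 km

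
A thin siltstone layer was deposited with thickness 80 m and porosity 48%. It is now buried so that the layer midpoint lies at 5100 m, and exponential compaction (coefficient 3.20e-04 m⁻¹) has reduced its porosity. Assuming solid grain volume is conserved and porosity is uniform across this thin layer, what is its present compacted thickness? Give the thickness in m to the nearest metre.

46 m

Working in km (1 km = 1000 m; c in km⁻¹ = c in m⁻¹ × 1000):
Porosity at 5.1 km: φ = 0.48·exp(−0.32×5.1) = 0.0939
Solid-volume conservation: h(1−φ) = h₀(1−φ₀) ⇒ h = h₀·(1−φ₀)/(1−φ)
h = 0.08 × (1 − 0.48)/(1 − 0.0939) = 0.08 × 0.5739 = 0.0459 km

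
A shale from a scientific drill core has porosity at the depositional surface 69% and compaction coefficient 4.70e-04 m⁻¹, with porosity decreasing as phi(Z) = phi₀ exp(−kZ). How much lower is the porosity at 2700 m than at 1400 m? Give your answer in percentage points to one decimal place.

16.3 percentage points

Working in km (1 km = 1000 m; k in km⁻¹ = k in m⁻¹ × 1000):
phi(1.4) = 0.69·e^(−0.47×1.4) = 0.3573
phi(2.7) = 0.69·e^(−0.47×2.7) = 0.1940
Δphi = 0.3573 − 0.1940 = 0.1634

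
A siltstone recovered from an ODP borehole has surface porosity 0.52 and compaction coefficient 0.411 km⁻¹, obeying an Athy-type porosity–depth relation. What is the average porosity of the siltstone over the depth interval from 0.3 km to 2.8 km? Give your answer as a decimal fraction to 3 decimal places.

0.287

⟨n⟩ = (1/(Z₂−Z₁)) ∫ n₀ e^(−cZ) dZ = n₀·(e^(−c·Z₁) − e^(−c·Z₂)) / (c·(Z₂−Z₁))
e^(−0.411×0.3) = 0.8840; e^(−0.411×2.8) = 0.3164
⟨n⟩ = 0.52 × (0.8840 − 0.3164) / (0.411 × 2.5) = 0.52 × 0.5524 = 0.2873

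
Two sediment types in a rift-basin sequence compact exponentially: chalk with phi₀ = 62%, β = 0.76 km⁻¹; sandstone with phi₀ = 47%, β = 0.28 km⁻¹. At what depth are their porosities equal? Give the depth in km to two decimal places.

Set phi₀ₐ e^(−βₐZ) = phi₀ᵦ e^(−βᵦZ) ⇒ ln(phi₀ₐ/phi₀ᵦ) = (βₐ − βᵦ)·Z
Z = ln(0.62/0.47) / (0.76 − 0.28) = 0.2770 / 0.48 = 0.577 km

0.58 km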